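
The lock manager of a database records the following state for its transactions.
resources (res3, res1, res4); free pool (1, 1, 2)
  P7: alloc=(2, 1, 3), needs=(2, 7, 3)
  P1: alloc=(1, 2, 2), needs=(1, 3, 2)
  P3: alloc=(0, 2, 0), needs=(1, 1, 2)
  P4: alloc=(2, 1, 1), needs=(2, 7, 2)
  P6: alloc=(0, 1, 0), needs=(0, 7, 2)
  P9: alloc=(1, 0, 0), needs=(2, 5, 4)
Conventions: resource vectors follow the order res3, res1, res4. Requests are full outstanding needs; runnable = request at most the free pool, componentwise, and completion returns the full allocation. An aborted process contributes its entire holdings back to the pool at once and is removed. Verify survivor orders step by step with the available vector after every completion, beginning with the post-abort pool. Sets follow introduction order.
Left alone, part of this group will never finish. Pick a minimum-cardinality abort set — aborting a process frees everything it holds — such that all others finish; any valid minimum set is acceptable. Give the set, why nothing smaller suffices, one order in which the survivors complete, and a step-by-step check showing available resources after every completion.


Minimum abort set: P7 and P6.
Key observation: before aborting P7 and P6, P4 was permanently blocked — no order could ever run it; afterwards it completes at step 4.
Why nothing smaller works — every single abort fails: P7 alone leaves P4 blocked (short on res1); P1 alone leaves P7 blocked (short on res1); P3 alone leaves P7 blocked (short on res1); P4 alone leaves P7 blocked (short on res1); P6 alone leaves P7 blocked (short on res1); P9 alone leaves P7 blocked (short on res1).
One survivor order: P3, P9, P1, P4. Verifying each step (post-abort pool first):
  pool = (3, 3, 5)
  run P3 (needs (1, 1, 2), free (3, 3, 5)); after release of (0, 2, 0) the pool is (3, 5, 5)
  run P9 (needs (2, 5, 4), free (3, 5, 5)); after release of (1, 0, 0) the pool is (4, 5, 5)
  run P1 (needs (1, 3, 2), free (4, 5, 5)); after release of (1, 2, 2) the pool is (5, 7, 7)
  run P4 (needs (2, 7, 2), free (5, 7, 7)); after release of (2, 1, 1) the pool is (7, 8, 8)


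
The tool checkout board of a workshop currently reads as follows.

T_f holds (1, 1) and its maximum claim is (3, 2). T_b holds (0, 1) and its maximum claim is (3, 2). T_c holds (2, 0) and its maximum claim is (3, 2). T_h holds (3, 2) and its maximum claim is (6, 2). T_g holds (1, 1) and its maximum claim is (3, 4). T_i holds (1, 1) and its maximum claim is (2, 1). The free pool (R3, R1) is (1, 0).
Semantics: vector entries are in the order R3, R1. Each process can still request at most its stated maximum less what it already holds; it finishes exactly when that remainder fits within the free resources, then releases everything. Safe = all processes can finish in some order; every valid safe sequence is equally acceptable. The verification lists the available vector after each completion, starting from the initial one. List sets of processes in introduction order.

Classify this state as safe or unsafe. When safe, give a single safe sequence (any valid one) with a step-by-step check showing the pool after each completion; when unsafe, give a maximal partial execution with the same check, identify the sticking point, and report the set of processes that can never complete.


SAFE — a valid safe sequence is T_i, T_f, T_h, T_c, T_g, T_b.
Key observation: T_i is the earliest step where a requested resource binds exactly: need (1, 0), pool (1, 0) at its turn.
Verifying each step:
  pool = (1, 0)
  T_i needs (1, 0) <= (1, 0) -> finishes; pool += (1, 1) = (2, 1)
  T_f needs (2, 1) <= (2, 1) -> finishes; pool += (1, 1) = (3, 2)
  T_h needs (3, 0) <= (3, 2) -> finishes; pool += (3, 2) = (6, 4)
  T_c needs (1, 2) <= (6, 4) -> finishes; pool += (2, 0) = (8, 4)
  T_g needs (2, 3) <= (8, 4) -> finishes; pool += (1, 1) = (9, 5)
  T_b needs (3, 1) <= (9, 5) -> finishes; pool += (0, 1) = (9, 6)


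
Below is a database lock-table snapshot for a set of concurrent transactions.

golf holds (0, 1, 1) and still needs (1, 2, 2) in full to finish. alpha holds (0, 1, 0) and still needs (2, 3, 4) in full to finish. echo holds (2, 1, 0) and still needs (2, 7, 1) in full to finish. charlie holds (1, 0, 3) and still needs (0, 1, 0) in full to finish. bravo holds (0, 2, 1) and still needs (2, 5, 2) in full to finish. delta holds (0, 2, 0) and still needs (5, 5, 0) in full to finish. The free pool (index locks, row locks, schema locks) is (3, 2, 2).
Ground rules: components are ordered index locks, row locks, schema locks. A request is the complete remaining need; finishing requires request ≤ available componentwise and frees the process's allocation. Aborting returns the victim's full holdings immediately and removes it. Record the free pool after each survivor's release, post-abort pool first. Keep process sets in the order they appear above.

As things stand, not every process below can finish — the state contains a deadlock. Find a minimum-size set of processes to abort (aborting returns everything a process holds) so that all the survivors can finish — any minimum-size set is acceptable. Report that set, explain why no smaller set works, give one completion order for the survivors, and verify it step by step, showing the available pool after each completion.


Abort echo.
Key observation: aborting echo returns (2, 1, 0), and bravo — hopeless before — runs at step 4 with the returned capacity in the pool.
No smaller set exists: with zero aborts the deadlock remains.
The survivors complete as charlie, golf, alpha, bravo, delta. Verifying each step (starting from the post-abort pool):
  pool = (5, 3, 2)
  charlie: need (0, 1, 0) fits (5, 3, 2); releases (1, 0, 3), pool now (6, 3, 5)
  golf: need (1, 2, 2) fits (6, 3, 5); releases (0, 1, 1), pool now (6, 4, 6)
  alpha: need (2, 3, 4) fits (6, 4, 6); releases (0, 1, 0), pool now (6, 5, 6)
  bravo: need (2, 5, 2) fits (6, 5, 6); releases (0, 2, 1), pool now (6, 7, 7)
  delta: need (5, 5, 0) fits (6, 7, 7); releases (0, 2, 0), pool now (6, 9, 7)


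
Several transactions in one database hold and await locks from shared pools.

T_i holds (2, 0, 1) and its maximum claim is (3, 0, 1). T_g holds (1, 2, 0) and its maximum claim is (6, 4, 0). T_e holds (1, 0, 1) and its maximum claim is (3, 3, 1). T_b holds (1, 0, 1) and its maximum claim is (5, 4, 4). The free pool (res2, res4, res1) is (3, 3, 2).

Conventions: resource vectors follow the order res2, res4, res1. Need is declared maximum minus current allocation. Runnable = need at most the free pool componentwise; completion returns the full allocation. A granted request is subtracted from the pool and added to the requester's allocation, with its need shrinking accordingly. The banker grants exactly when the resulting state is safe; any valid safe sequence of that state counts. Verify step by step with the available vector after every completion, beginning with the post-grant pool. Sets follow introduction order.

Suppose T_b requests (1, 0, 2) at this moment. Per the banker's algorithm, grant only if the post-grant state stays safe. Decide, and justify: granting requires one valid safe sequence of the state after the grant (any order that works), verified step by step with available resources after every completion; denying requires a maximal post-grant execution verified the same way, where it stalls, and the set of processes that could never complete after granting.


GRANT — the state after the grant stays safe, e.g. via T_e, T_i, T_g, T_b.
Key observation: even at the reduced pool (2, 3, 0), T_e fits immediately, so safety survives the grant.
Check on the post-grant state, step by step:
  pool = (2, 3, 0)
  run T_e (needs (2, 3, 0), free (2, 3, 0)); after release of (1, 0, 1) the pool is (3, 3, 1)
  run T_i (needs (1, 0, 0), free (3, 3, 1)); after release of (2, 0, 1) the pool is (5, 3, 2)
  run T_g (needs (5, 2, 0), free (5, 3, 2)); after release of (1, 2, 0) the pool is (6, 5, 2)
  run T_b (needs (3, 4, 1), free (6, 5, 2)); after release of (2, 0, 3) the pool is (8, 5, 5)


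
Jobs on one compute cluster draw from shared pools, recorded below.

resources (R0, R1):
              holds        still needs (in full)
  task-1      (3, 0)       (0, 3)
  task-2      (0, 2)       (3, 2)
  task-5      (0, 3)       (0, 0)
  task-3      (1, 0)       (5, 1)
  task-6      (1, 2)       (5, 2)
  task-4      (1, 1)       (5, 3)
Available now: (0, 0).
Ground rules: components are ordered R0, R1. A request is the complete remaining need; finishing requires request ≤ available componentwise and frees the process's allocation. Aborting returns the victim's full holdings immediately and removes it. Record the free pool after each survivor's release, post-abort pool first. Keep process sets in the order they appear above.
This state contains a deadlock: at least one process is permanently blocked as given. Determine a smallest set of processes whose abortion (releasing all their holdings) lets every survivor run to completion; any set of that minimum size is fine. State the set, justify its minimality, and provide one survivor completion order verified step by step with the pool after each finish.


Minimum abort set: task-3 and task-6.
Key observation: the returned (2, 2) from task-3 and task-6 is what brings task-4 — unrunnable before, under any order — into play at step 3.
Minimality, checking each single-abort alternative: task-1 alone leaves task-3 blocked (short on R0); task-2 alone leaves task-3 blocked (short on R0); task-5 alone leaves task-3 blocked (short on R0); task-3 alone leaves task-6 blocked (short on R0); task-6 alone leaves task-3 blocked (short on R0); task-4 alone leaves task-3 blocked (short on R0).
Survivors finish in the order: task-5, task-1, task-4, task-2. Verifying each step (pool after the aborts first):
  pool = (2, 2)
  task-5: need (0, 0) fits (2, 2); releases (0, 3), pool now (2, 5)
  task-1: need (0, 3) fits (2, 5); releases (3, 0), pool now (5, 5)
  task-4: need (5, 3) fits (5, 5); releases (1, 1), pool now (6, 6)
  task-2: need (3, 2) fits (6, 6); releases (0, 2), pool now (6, 8)


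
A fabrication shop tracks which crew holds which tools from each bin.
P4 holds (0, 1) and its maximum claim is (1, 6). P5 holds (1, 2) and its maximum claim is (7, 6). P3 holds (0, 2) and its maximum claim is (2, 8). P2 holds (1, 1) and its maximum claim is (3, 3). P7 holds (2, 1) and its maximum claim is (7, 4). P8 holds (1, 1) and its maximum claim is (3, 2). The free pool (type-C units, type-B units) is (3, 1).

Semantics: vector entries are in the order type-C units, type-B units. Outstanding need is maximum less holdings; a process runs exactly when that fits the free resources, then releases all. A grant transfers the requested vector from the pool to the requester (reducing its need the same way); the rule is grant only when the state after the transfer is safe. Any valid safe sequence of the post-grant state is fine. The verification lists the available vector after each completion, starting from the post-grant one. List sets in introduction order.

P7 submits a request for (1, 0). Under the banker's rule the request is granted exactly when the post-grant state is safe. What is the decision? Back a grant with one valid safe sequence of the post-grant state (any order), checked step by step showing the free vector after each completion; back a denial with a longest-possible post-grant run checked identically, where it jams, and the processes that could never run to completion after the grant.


GRANT: granting preserves safety; a valid post-grant sequence is P8, P2, P7, P5, P3, P4.
Key observation: even at the reduced pool (2, 1), P8 fits immediately, so safety survives the grant.
Step-by-step check of the post-grant state:
  pool = (2, 1)
  run P8 (needs (2, 1), free (2, 1)); after release of (1, 1) the pool is (3, 2)
  run P2 (needs (2, 2), free (3, 2)); after release of (1, 1) the pool is (4, 3)
  run P7 (needs (4, 3), free (4, 3)); after release of (3, 1) the pool is (7, 4)
  run P5 (needs (6, 4), free (7, 4)); after release of (1, 2) the pool is (8, 6)
  run P3 (needs (2, 6), free (8, 6)); after release of (0, 2) the pool is (8, 8)
  run P4 (needs (1, 5), free (8, 8)); after release of (0, 1) the pool is (8, 9)


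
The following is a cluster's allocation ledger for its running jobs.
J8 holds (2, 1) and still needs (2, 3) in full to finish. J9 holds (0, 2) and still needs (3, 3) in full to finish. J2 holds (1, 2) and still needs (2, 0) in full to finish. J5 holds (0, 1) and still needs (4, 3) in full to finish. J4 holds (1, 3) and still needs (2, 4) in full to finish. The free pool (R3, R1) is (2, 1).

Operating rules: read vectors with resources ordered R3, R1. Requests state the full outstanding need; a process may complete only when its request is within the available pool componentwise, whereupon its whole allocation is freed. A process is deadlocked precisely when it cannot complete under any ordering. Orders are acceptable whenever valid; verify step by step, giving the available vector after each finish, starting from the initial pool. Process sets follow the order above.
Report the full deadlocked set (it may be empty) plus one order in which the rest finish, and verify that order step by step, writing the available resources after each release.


No process is deadlocked.
Key observation: starting with J2, each completion frees enough for the next — no one is permanently blocked.
A valid finishing order for the others: J2, J9, J4, J5, J8. Check, step by step:
  pool = (2, 1)
  run J2 (needs (2, 0), free (2, 1)); after release of (1, 2) the pool is (3, 3)
  run J9 (needs (3, 3), free (3, 3)); after release of (0, 2) the pool is (3, 5)
  run J4 (needs (2, 4), free (3, 5)); after release of (1, 3) the pool is (4, 8)
  run J5 (needs (4, 3), free (4, 8)); after release of (0, 1) the pool is (4, 9)
  run J8 (needs (2, 3), free (4, 9)); after release of (2, 1) the pool is (6, 10)


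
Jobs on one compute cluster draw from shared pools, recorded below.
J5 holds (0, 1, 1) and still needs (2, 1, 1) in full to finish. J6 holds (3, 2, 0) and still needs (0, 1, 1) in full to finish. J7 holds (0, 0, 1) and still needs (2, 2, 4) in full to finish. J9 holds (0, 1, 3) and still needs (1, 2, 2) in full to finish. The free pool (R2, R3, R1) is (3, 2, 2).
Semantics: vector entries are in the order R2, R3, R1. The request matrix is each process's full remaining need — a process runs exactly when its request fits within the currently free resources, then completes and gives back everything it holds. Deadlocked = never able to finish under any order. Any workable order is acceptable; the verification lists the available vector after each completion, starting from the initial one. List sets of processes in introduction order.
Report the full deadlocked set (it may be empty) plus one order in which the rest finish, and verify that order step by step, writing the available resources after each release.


The deadlocked set is empty.
Key observation: beginning at J9, releases accumulate fast enough that every process eventually fits.
The rest can finish in the order J9, J5, J6, J7. Walking it through:
  pool = (3, 2, 2)
  run J9 (needs (1, 2, 2), free (3, 2, 2)); after release of (0, 1, 3) the pool is (3, 3, 5)
  run J5 (needs (2, 1, 1), free (3, 3, 5)); after release of (0, 1, 1) the pool is (3, 4, 6)
  run J6 (needs (0, 1, 1), free (3, 4, 6)); after release of (3, 2, 0) the pool is (6, 6, 6)
  run J7 (needs (2, 2, 4), free (6, 6, 6)); after release of (0, 0, 1) the pool is (6, 6, 7)


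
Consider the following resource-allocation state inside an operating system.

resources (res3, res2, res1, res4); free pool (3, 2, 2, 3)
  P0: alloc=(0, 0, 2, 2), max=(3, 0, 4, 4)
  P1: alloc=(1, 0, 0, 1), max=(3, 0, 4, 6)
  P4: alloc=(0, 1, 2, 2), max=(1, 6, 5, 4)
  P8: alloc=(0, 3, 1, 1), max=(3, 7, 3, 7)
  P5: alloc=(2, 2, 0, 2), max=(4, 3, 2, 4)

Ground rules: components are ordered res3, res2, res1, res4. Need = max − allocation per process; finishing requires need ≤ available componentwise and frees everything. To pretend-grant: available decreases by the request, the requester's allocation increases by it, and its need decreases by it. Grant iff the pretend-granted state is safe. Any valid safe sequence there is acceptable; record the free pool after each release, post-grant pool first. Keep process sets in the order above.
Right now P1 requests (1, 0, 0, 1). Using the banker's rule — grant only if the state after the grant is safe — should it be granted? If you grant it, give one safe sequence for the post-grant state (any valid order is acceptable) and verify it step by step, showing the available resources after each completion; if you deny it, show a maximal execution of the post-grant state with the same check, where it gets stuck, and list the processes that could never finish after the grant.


GRANT — the state after the grant stays safe, e.g. via P5, P0, P8, P1, P4.
Key observation: granting shrinks the pool to (2, 2, 2, 2), yet P5 still fits and the chain goes through.
Verifying the post-grant state step by step:
  pool = (2, 2, 2, 2)
  P5: need (2, 1, 2, 2) fits (2, 2, 2, 2); releases (2, 2, 0, 2), pool now (4, 4, 2, 4)
  P0: need (3, 0, 2, 2) fits (4, 4, 2, 4); releases (0, 0, 2, 2), pool now (4, 4, 4, 6)
  P8: need (3, 4, 2, 6) fits (4, 4, 4, 6); releases (0, 3, 1, 1), pool now (4, 7, 5, 7)
  P1: need (1, 0, 4, 4) fits (4, 7, 5, 7); releases (2, 0, 0, 2), pool now (6, 7, 5, 9)
  P4: need (1, 5, 3, 2) fits (6, 7, 5, 9); releases (0, 1, 2, 2), pool now (6, 8, 7, 11)


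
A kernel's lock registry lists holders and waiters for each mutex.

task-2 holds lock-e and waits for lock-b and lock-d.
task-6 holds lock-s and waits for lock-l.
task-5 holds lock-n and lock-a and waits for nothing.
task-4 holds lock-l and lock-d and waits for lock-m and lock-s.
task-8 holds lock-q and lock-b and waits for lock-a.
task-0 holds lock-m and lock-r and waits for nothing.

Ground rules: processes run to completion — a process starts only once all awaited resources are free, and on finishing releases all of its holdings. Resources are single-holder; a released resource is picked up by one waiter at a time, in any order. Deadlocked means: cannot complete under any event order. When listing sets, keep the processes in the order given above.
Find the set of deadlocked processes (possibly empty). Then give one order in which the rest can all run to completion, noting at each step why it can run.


The deadlocked set is task-2, task-6 and task-4.
Key observation: along task-4 -> task-6 -> task-4, each member waits on what the next one holds — a deadlock; task-2 waits into the deadlock from upstream.
A valid finishing order for the others: task-0, task-5, task-8.
Walking it through:
  task-0 waits on nothing -> runs at once and releases lock-m and lock-r
  task-5 waits on nothing -> runs at once and releases lock-n and lock-a
  task-8 waits on lock-a — all released -> runs and releases lock-q and lock-b


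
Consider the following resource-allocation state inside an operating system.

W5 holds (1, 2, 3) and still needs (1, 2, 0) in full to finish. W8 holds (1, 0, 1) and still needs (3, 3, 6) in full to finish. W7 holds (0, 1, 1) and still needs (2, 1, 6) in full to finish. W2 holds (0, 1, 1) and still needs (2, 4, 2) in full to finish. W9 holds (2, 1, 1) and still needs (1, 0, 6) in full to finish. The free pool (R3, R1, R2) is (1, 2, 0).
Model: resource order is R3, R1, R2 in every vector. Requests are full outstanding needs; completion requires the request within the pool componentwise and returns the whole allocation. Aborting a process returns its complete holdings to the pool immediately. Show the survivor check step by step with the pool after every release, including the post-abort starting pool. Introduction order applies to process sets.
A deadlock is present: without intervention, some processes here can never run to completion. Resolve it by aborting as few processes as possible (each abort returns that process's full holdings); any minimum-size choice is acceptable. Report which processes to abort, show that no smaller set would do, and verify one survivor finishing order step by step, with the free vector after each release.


The answer: abort W7 and W9.
Key observation: before aborting W7 and W9, W8 was permanently blocked — no order could ever run it; afterwards it completes at step 3.
No one abort is enough; case by case: W5 alone leaves W8 blocked (short on R3 and R2); W8 alone leaves W7 blocked (short on R2); W7 alone leaves W8 blocked (short on R3 and R2); W2 alone leaves W8 blocked (short on R3 and R2); W9 alone leaves W8 blocked (short on R2).
Survivors finish in the order: W5, W2, W8. Step-by-step check (pool after the aborts first):
  pool = (3, 4, 2)
  run W5 (needs (1, 2, 0), free (3, 4, 2)); after release of (1, 2, 3) the pool is (4, 6, 5)
  run W2 (needs (2, 4, 2), free (4, 6, 5)); after release of (0, 1, 1) the pool is (4, 7, 6)
  run W8 (needs (3, 3, 6), free (4, 7, 6)); after release of (1, 0, 1) the pool is (5, 7, 7)


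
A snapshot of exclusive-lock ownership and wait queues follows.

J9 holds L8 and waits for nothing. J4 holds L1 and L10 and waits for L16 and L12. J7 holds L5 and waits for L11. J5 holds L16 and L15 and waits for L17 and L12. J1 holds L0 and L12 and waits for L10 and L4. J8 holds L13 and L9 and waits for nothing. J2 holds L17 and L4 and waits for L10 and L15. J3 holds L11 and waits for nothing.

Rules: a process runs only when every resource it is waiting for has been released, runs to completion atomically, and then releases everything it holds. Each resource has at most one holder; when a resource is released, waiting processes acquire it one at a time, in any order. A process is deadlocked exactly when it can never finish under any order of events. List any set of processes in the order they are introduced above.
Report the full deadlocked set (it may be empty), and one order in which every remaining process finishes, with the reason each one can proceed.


Deadlocked: J4, J5, J1 and J2.
Key observation: the knot is the closed ring of waits J4 -> J5 -> J1 -> J4; J2 is caught in further circular waits.
One completion order for the rest: J3, J8, J7, J9.
Step-by-step check:
  J3: no waits; runs immediately, freeing L11
  J8: no waits; runs immediately, freeing L13 and L9
  J7: everything it awaited (L11) is free; runs, freeing L5
  J9: no waits; runs immediately, freeing L8


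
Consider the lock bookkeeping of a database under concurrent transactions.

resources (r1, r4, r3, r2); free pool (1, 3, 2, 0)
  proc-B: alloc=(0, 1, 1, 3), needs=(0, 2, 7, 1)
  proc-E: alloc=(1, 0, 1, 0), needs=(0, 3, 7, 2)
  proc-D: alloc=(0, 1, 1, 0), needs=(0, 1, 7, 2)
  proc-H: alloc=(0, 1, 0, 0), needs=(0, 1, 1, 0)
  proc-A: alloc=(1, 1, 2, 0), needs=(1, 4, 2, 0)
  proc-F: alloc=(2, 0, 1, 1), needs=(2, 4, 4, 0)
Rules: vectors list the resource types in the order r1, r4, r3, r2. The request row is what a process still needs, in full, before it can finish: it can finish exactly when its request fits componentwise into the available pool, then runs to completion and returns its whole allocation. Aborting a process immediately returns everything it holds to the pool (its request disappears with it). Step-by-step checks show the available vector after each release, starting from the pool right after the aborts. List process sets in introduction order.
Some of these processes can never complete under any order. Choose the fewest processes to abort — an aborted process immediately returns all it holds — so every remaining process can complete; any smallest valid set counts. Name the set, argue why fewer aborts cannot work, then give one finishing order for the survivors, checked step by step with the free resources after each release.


The answer: abort proc-B and proc-D.
Key observation: no ordering could ever have run proc-E before the abort of proc-B and proc-D; with (0, 2, 2, 3) back in the pool it fits at step 3.
Why nothing smaller works — every single abort fails: proc-B alone leaves proc-E blocked (short on r3); proc-E alone leaves proc-B blocked (short on r3); proc-D alone leaves proc-B blocked (short on r3); proc-H alone leaves proc-B blocked (short on r3); proc-A alone leaves proc-B blocked (short on r3); proc-F alone leaves proc-B blocked (short on r3).
The survivors complete as proc-A, proc-F, proc-E, proc-H. Walking it through (starting from the post-abort pool):
  pool = (1, 5, 4, 3)
  run proc-A (needs (1, 4, 2, 0), free (1, 5, 4, 3)); after release of (1, 1, 2, 0) the pool is (2, 6, 6, 3)
  run proc-F (needs (2, 4, 4, 0), free (2, 6, 6, 3)); after release of (2, 0, 1, 1) the pool is (4, 6, 7, 4)
  run proc-E (needs (0, 3, 7, 2), free (4, 6, 7, 4)); after release of (1, 0, 1, 0) the pool is (5, 6, 8, 4)
  run proc-H (needs (0, 1, 1, 0), free (5, 6, 8, 4)); after release of (0, 1, 0, 0) the pool is (5, 7, 8, 4)


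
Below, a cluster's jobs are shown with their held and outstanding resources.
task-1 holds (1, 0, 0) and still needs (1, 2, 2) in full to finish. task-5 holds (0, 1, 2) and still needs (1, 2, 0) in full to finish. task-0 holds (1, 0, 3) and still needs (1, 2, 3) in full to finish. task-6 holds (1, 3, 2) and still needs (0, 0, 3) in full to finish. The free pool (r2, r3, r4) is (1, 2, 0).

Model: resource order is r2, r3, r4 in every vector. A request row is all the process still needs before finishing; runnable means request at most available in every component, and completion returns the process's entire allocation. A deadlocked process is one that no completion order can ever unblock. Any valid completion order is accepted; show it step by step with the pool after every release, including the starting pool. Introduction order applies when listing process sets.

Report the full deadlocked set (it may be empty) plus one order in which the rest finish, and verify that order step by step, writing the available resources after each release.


The deadlocked set is task-0 and task-6.
Key observation: once task-5, task-1 finish, the pool peaks at (2, 3, 2) — and every remaining process still needs more r4 than that.
The rest can finish in the order task-5, task-1. Walking it through:
  pool = (1, 2, 0)
  task-5 needs (1, 2, 0) <= (1, 2, 0) -> finishes; pool += (0, 1, 2) = (1, 3, 2)
  task-1 needs (1, 2, 2) <= (1, 3, 2) -> finishes; pool += (1, 0, 0) = (2, 3, 2)
None of the blocked processes ever fits:
  task-0 still needs (1, 2, 3) but only (2, 3, 2) is free — short on r4
  task-6 still needs (0, 0, 3) but only (2, 3, 2) is free — short on r4


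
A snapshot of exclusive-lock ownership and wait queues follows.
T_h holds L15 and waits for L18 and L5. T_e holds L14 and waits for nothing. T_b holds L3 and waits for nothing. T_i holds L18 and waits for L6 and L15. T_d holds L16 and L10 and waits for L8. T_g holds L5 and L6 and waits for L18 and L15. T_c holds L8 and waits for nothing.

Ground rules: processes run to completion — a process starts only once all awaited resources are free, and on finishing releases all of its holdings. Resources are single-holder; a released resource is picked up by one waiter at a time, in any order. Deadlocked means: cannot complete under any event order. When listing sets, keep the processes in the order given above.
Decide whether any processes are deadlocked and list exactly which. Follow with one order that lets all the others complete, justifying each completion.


The deadlocked set is T_h, T_i and T_g.
Key observation: T_h -> T_i -> T_h is a circular wait — nothing in it can go first; T_g is caught in further circular waits.
One completion order for the rest: T_e, T_b, T_c, T_d.
Verifying each step:
  T_e: no waits; runs immediately, freeing L14
  T_b: no waits; runs immediately, freeing L3
  T_c: no waits; runs immediately, freeing L8
  T_d: everything it awaited (L8) is free; runs, freeing L16 and L10


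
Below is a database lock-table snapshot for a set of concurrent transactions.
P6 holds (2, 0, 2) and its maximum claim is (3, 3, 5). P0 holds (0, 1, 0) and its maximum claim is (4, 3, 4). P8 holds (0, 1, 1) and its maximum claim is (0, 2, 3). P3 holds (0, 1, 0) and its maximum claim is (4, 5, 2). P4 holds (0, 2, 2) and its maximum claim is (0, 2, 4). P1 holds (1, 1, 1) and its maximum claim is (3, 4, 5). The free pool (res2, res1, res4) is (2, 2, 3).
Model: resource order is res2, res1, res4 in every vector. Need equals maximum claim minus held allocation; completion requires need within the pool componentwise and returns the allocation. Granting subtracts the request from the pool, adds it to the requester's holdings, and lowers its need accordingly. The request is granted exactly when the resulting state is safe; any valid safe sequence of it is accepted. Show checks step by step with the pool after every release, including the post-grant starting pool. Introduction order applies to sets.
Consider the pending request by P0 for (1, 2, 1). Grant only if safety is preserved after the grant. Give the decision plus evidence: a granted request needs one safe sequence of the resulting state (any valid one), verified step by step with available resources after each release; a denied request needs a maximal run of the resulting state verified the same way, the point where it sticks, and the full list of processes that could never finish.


GRANT — the state after the grant stays safe, e.g. via P4, P8, P6, P0, P3, P1.
Key observation: granting shrinks the pool to (1, 0, 2), yet P4 still fits and the chain goes through.
Check on the post-grant state, step by step:
  pool = (1, 0, 2)
  P4 needs (0, 0, 2) <= (1, 0, 2) -> finishes; pool += (0, 2, 2) = (1, 2, 4)
  P8 needs (0, 1, 2) <= (1, 2, 4) -> finishes; pool += (0, 1, 1) = (1, 3, 5)
  P6 needs (1, 3, 3) <= (1, 3, 5) -> finishes; pool += (2, 0, 2) = (3, 3, 7)
  P0 needs (3, 0, 3) <= (3, 3, 7) -> finishes; pool += (1, 3, 1) = (4, 6, 8)
  P3 needs (4, 4, 2) <= (4, 6, 8) -> finishes; pool += (0, 1, 0) = (4, 7, 8)
  P1 needs (2, 3, 4) <= (4, 7, 8) -> finishes; pool += (1, 1, 1) = (5, 8, 9)


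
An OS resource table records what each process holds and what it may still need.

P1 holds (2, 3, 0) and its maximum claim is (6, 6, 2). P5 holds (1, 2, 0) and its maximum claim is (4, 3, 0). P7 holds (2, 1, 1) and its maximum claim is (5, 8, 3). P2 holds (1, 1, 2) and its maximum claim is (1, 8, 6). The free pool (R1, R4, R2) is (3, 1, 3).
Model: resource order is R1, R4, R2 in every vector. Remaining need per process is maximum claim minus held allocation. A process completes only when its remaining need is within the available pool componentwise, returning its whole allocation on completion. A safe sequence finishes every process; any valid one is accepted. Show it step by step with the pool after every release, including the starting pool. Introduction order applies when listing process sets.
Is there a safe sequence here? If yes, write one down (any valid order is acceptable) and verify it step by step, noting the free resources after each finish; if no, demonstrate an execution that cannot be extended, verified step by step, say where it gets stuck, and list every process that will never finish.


UNSAFE.
Key observation: R4 is the bottleneck — with P5, P1 done the pool holds (6, 6, 3), short of every remaining need.
A maximal execution: P5, P1 — then nothing else fits. Step-by-step check:
  pool = (3, 1, 3)
  P5: need (3, 1, 0) fits (3, 1, 3); releases (1, 2, 0), pool now (4, 3, 3)
  P1: need (4, 3, 2) fits (4, 3, 3); releases (2, 3, 0), pool now (6, 6, 3)
  blocked: P7 wants (3, 7, 2), pool (6, 6, 3) — not enough R4
  blocked: P2 wants (0, 7, 4), pool (6, 6, 3) — not enough R4 and R2
Permanently blocked: P7 and P2.


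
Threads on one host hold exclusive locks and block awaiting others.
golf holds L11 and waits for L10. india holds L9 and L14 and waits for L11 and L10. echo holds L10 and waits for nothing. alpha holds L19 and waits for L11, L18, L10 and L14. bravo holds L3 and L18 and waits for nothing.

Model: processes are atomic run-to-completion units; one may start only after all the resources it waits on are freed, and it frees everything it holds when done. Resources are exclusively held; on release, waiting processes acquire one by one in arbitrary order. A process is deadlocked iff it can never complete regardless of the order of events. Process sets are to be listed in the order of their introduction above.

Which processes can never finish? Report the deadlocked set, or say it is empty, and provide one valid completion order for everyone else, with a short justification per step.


The deadlocked set is empty.
Key observation: the waits form no ring: some process can always run, and its releases unblock the others one by one.
One completion order for the rest: echo, golf, india, bravo, alpha.
Verifying each step:
  run echo (it waits on nothing); releases L10
  run golf (all its waits — L10 — are resolved); releases L11
  run india (all its waits — L11 and L10 — are resolved); releases L9 and L14
  run bravo (it waits on nothing); releases L3 and L18
  run alpha (all its waits — L11, L18, L10 and L14 — are resolved); releases L19


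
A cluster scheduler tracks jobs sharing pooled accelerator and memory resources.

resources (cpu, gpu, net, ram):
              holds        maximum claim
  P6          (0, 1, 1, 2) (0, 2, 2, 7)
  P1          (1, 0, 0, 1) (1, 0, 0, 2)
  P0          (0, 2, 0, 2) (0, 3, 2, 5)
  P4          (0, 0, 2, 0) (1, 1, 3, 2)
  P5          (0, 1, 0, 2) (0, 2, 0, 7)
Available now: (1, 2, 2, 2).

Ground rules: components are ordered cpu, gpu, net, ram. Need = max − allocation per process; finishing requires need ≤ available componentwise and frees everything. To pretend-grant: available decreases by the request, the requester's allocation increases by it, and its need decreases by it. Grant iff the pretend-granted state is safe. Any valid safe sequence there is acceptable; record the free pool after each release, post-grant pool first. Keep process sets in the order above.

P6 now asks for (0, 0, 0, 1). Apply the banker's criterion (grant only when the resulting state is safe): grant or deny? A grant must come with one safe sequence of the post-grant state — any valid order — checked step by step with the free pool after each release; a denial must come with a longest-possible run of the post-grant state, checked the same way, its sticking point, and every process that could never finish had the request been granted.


DENY. Granting would leave the state unsafe.
Key observation: P1, P4 can finish, but then (2, 2, 4, 2) is all there is, and the blocked group's ram demands exceed it.
After a pretend grant, a maximal execution: P1, P4 — then nothing else fits. Step-by-step check:
  pool = (1, 2, 2, 1)
  P1 needs (0, 0, 0, 1) <= (1, 2, 2, 1) -> finishes; pool += (1, 0, 0, 1) = (2, 2, 2, 2)
  P4 needs (1, 1, 1, 2) <= (2, 2, 2, 2) -> finishes; pool += (0, 0, 2, 0) = (2, 2, 4, 2)
  P6 cannot run: need (0, 1, 1, 4) vs free (2, 2, 4, 2) (insufficient ram)
  P0 cannot run: need (0, 1, 2, 3) vs free (2, 2, 4, 2) (insufficient ram)
  P5 cannot run: need (0, 1, 0, 5) vs free (2, 2, 4, 2) (insufficient ram)
Processes that could never finish after the grant: P6, P0 and P5.


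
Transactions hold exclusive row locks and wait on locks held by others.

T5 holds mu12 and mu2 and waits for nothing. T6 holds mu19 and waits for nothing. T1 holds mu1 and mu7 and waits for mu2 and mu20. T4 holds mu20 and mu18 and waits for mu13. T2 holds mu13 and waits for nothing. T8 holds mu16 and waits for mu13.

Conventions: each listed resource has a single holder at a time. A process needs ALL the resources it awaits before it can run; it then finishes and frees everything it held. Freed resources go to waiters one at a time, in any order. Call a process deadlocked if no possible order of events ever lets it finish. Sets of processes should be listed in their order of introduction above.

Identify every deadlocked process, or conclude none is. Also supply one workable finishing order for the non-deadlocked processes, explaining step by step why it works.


No process is deadlocked.
Key observation: there is no circular wait here — follow any chain and it reaches a process that is free to run now.
The rest can finish in the order T2, T6, T4, T8, T5, T1.
Check, step by step:
  T2 waits on nothing -> runs at once and releases mu13
  T6 waits on nothing -> runs at once and releases mu19
  T4 waits on mu13 — all released -> runs and releases mu20 and mu18
  T8 waits on mu13 — all released -> runs and releases mu16
  T5 waits on nothing -> runs at once and releases mu12 and mu2
  T1 waits on mu2 and mu20 — all released -> runs and releases mu1 and mu7


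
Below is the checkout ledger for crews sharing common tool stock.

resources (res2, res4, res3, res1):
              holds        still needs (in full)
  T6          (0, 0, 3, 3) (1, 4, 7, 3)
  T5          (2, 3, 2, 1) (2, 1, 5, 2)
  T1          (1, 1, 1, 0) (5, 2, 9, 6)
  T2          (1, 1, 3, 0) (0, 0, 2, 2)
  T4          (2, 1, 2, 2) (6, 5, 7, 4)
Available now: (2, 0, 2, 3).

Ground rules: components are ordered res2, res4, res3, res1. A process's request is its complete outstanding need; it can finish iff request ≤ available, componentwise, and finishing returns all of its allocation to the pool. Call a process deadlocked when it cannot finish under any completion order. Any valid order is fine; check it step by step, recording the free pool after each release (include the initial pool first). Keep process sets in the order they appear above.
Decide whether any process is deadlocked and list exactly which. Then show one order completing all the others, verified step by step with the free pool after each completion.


The deadlocked set is empty.
Key observation: the pool covers T2 at once, and every later process fits after earlier releases.
One completion order for the rest: T2, T5, T6, T1, T4. Walking it through:
  pool = (2, 0, 2, 3)
  run T2 (needs (0, 0, 2, 2), free (2, 0, 2, 3)); after release of (1, 1, 3, 0) the pool is (3, 1, 5, 3)
  run T5 (needs (2, 1, 5, 2), free (3, 1, 5, 3)); after release of (2, 3, 2, 1) the pool is (5, 4, 7, 4)
  run T6 (needs (1, 4, 7, 3), free (5, 4, 7, 4)); after release of (0, 0, 3, 3) the pool is (5, 4, 10, 7)
  run T1 (needs (5, 2, 9, 6), free (5, 4, 10, 7)); after release of (1, 1, 1, 0) the pool is (6, 5, 11, 7)
  run T4 (needs (6, 5, 7, 4), free (6, 5, 11, 7)); after release of (2, 1, 2, 2) the pool is (8, 6, 13, 9)


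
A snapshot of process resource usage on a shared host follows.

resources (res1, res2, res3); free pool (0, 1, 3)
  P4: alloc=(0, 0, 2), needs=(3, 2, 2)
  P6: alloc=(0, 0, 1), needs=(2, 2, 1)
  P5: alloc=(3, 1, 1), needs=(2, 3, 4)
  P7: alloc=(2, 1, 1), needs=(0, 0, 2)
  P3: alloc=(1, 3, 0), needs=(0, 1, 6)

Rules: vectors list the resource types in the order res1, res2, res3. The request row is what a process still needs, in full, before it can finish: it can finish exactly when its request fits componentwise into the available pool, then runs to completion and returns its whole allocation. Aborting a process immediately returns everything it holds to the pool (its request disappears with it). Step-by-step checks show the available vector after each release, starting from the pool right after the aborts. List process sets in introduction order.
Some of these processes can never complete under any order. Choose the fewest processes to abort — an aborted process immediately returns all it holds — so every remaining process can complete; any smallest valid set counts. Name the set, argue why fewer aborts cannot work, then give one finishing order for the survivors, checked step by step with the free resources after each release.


Minimum abort set: P3.
Key observation: P5 could never have finished before the abort; with (1, 3, 0) returned by P3, it fits at step 3.
Minimality: the empty abort set fails — the state is deadlocked as it stands.
Survivors finish in the order: P7, P6, P5, P4. Check, step by step (pool after the aborts first):
  pool = (1, 4, 3)
  P7 needs (0, 0, 2) <= (1, 4, 3) -> finishes; pool += (2, 1, 1) = (3, 5, 4)
  P6 needs (2, 2, 1) <= (3, 5, 4) -> finishes; pool += (0, 0, 1) = (3, 5, 5)
  P5 needs (2, 3, 4) <= (3, 5, 5) -> finishes; pool += (3, 1, 1) = (6, 6, 6)
  P4 needs (3, 2, 2) <= (6, 6, 6) -> finishes; pool += (0, 0, 2) = (6, 6, 8)
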